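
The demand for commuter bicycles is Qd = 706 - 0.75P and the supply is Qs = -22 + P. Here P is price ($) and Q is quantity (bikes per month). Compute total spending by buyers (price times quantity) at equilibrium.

The market clears where 706 - 0.75P = -22 + P. Rearranging, 1.75P = 728, hence P* = 416.
Substitute back: Q* = 706 - 0.75(416) = 394.
Total spending by buyers = P* × Q* = 416 × 394 = 163904.

Total spending by buyers = 163904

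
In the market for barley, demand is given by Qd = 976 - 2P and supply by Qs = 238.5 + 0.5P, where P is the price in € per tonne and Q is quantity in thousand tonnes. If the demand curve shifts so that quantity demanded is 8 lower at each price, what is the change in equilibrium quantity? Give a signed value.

The market clears where 976 - 2P = 238.5 + 0.5P. Rearranging, 2.5P = 737.5, hence P* = 295.
Then Q* = 976 - 2(295) = 386.
After the shift, demand is Qd = 968 - 2P.
Re-solving, 2.5P = 729.5 gives P = 291.8 and Q = 384.4.
ΔQ = 384.4 - 386 = -1.6.

ΔQ = -1.6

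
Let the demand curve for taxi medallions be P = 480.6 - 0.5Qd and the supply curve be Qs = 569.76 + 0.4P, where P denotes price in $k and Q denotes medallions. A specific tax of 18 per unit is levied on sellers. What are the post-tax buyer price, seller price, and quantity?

In direct form, Qd = 961.2 - 2P.
With a tax of 18 on sellers, they supply based on the net price P_s = P_b - 18, so Qs = 562.56 + 0.4P_b.
Set Qd = Qs: 961.2 - 2P_b = 562.56 + 0.4P_b, so 398.64 = 2.4P_b and P_b = 166.1.
Then P_s = 166.1 - 18 = 148.1 and Q = 961.2 - 2(166.1) = 629.

P_b = 166.1, P_s = 148.1, Q = 629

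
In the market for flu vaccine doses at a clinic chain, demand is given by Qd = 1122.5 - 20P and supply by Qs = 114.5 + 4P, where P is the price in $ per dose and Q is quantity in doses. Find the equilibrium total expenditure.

Total expenditure = 11865

Set Qd = Qs: 1122.5 - 20P = 114.5 + 4P, so 1008 = 24P and P* = 42.
Substitute back: Q* = 1122.5 - 20(42) = 282.5.
Total expenditure = P* × Q* = 42 × 282.5 = 11865.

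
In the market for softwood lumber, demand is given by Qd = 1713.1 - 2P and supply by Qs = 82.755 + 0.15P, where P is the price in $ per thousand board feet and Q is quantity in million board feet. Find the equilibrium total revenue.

Set Qd = Qs: 1713.1 - 2P = 82.755 + 0.15P, so 1630.345 = 2.15P and P* = 758.3.
Plugging P* into demand: Q* = 1713.1 - 2(758.3) = 196.5.
Total revenue = P* × Q* = 758.3 × 196.5 = 149005.95.

Total revenue = 149005.95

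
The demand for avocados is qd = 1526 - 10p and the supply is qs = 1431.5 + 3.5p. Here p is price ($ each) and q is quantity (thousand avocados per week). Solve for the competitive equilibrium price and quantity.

p* = 7, q* = 1456

Equating demand and supply, 1526 - 10p = 1431.5 + 3.5p gives 13.5p = 94.5, so p* = 7.
From the demand curve, q* = 1526 - 10(7) = 1456.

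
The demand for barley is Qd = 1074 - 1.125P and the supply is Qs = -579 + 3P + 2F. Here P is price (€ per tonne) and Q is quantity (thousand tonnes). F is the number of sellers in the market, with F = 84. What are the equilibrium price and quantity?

P* = 360, Q* = 669

With F = 84, supply is Qs = -411 + 3P.
Equating demand and supply, 1074 - 1.125P = -411 + 3P gives 4.125P = 1485, so P* = 360.
From the demand curve, Q* = 1074 - 1.125(360) = 669.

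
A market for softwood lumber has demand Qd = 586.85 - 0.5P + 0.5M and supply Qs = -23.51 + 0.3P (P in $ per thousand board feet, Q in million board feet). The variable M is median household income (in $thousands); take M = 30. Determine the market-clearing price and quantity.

With M = 30, demand is Qd = 601.85 - 0.5P.
Equating demand and supply, 601.85 - 0.5P = -23.51 + 0.3P gives 0.8P = 625.36, so P* = 781.7.
Plugging P* into demand: Q* = 601.85 - 0.5(781.7) = 211.

P* = 781.7, Q* = 211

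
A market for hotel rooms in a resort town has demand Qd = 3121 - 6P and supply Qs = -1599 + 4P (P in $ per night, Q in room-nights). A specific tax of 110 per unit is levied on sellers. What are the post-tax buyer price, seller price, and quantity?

P_b = 516, P_s = 406, Q = 25

Sellers keep P_s = P_b - 110 per unit, so supply in terms of the buyer price is Qs = -2039 + 4P_b.
Equate demand and the shifted supply: 3121 - 6P_b = -2039 + 4P_b, giving 10P_b = 5160, so P_b = 516.
Then P_s = 516 - 110 = 406 and Q = 3121 - 6(516) = 25.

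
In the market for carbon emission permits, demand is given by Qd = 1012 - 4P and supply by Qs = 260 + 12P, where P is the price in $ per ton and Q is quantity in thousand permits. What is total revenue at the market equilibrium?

At equilibrium Qd = Qs, so 1012 - 4P = 260 + 12P; collecting terms, 752 = 16P and P* = 47.
Plugging P* into demand: Q* = 1012 - 4(47) = 824.
Total revenue = P* × Q* = 47 × 824 = 38728.

Total revenue = 38728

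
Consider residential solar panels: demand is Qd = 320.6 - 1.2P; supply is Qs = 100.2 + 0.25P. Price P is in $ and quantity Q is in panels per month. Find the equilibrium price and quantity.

P* = 152, Q* = 138.2

Equating demand and supply, 320.6 - 1.2P = 100.2 + 0.25P gives 1.45P = 220.4, so P* = 152.
From the demand curve, Q* = 320.6 - 1.2(152) = 138.2.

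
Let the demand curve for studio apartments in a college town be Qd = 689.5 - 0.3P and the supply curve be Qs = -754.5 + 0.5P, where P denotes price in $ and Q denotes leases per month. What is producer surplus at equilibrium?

Producer surplus = 21904

The market clears where 689.5 - 0.3P = -754.5 + 0.5P. Rearranging, 0.8P = 1444, hence P* = 1805.
Substitute back: Q* = 689.5 - 0.3(1805) = 148.
Supply choke price (Qs = 0): P = 1509. Producer surplus = ½ × (1805 - 1509) × 148 = 21904.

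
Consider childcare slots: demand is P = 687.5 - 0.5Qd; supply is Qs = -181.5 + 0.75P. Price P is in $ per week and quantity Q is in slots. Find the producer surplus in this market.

Producer surplus = 39366

In direct form, Qd = 1375 - 2P.
Equating demand and supply, 1375 - 2P = -181.5 + 0.75P gives 2.75P = 1556.5, so P* = 566.
From the demand curve, Q* = 1375 - 2(566) = 243.
Supply choke price (Qs = 0): P = 242. Producer surplus = ½ × (566 - 242) × 243 = 39366.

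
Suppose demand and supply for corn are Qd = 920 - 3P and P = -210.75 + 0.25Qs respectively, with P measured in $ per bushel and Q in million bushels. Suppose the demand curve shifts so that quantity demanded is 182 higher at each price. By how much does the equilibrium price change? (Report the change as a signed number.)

Inverting to quantity form: Qs = 843 + 4P.
At equilibrium Qd = Qs, so 920 - 3P = 843 + 4P; collecting terms, 77 = 7P and P* = 11.
Substitute back: Q* = 920 - 3(11) = 887.
After the shift, demand is Qd = 1102 - 3P.
New equilibrium: 259 = 7P, so P = 37 and Q = 991.
ΔP = 37 - 11 = 26.

ΔP = 26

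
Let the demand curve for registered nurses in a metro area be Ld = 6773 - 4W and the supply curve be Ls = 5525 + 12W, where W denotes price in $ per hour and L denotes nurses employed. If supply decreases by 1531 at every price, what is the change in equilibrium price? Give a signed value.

The market clears where 6773 - 4W = 5525 + 12W. Rearranging, 16W = 1248, hence W* = 78.
From the demand curve, L* = 6773 - 4(78) = 6461.
After the shift, supply is Ls = 3994 + 12W.
The new intersection has 2779 = 16W, i.e. W = 173.6875, L = 6078.25.
ΔW = 173.6875 - 78 = 95.6875.

ΔW = 95.6875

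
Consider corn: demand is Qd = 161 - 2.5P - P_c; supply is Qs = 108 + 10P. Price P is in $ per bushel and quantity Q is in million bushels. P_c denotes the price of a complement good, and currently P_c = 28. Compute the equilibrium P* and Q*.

With P_c = 28, demand is Qd = 133 - 2.5P.
The market clears where 133 - 2.5P = 108 + 10P. Rearranging, 12.5P = 25, hence P* = 2.
Plugging P* into demand: Q* = 133 - 2.5(2) = 128.

P* = 2, Q* = 128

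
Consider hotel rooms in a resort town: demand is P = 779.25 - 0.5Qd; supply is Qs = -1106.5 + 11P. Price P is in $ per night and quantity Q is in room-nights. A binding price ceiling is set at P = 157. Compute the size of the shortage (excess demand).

Shortage = 624

Solving each curve for Q: Qd = 1558.5 - 2P.
Evaluating both curves at the ceiling price 157 gives Qd = 1244.5, Qs = 620.5.
Shortage = Qd - Qs = 1244.5 - 620.5 = 624.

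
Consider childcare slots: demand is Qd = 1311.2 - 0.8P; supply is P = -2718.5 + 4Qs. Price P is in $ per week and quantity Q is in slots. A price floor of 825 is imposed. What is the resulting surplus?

Surplus = 234.675

In direct form, Qs = 679.625 + 0.25P.
Evaluating both curves at the floor price 825 gives Qd = 651.2, Qs = 885.875.
Surplus = Qs - Qd = 885.875 - 651.2 = 234.675.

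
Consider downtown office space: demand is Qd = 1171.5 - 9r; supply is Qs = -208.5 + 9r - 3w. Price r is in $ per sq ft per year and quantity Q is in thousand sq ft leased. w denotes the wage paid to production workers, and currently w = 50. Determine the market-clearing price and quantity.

With w = 50, supply is Qs = -358.5 + 9r.
Equating demand and supply, 1171.5 - 9r = -358.5 + 9r gives 18r = 1530, so r* = 85.
Substitute back: Q* = 1171.5 - 9(85) = 406.5.

r* = 85, Q* = 406.5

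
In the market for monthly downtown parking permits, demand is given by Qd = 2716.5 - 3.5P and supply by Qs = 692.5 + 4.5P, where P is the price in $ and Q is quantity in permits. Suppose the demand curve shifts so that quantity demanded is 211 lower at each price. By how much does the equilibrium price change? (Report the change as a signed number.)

Set Qd = Qs: 2716.5 - 3.5P = 692.5 + 4.5P, so 2024 = 8P and P* = 253.
Then Q* = 2716.5 - 3.5(253) = 1831.
After the shift, demand is Qd = 2505.5 - 3.5P.
The new intersection has 1813 = 8P, i.e. P = 226.625, Q = 1712.3125.
ΔP = 226.625 - 253 = -26.375.

ΔP = -26.375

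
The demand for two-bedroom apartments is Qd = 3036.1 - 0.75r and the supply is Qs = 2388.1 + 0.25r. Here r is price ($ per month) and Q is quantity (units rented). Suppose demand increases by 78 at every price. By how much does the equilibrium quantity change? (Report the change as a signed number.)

The market clears where 3036.1 - 0.75r = 2388.1 + 0.25r. Rearranging, r = 648, hence r* = 648.
Plugging r* into demand: Q* = 3036.1 - 0.75(648) = 2550.1.
After the shift, demand is Qd = 3114.1 - 0.75r.
The new intersection has 726 = r, i.e. r = 726, Q = 2569.6.
ΔQ = 2569.6 - 2550.1 = 19.5.

ΔQ = 19.5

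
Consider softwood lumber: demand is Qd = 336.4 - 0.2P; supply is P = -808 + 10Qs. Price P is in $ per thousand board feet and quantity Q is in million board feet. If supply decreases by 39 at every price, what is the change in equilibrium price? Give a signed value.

Inverting to quantity form: Qs = 80.8 + 0.1P.
The market clears where 336.4 - 0.2P = 80.8 + 0.1P. Rearranging, 0.3P = 255.6, hence P* = 852.
Plugging P* into demand: Q* = 336.4 - 0.2(852) = 166.
After the shift, supply is Qs = 41.8 + 0.1P.
New equilibrium: 294.6 = 0.3P, so P = 982 and Q = 140.
ΔP = 982 - 852 = 130.

ΔP = 130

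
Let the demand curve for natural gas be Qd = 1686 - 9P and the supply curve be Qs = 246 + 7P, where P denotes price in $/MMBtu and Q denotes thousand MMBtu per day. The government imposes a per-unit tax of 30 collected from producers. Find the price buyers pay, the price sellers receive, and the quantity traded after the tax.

P_b = 103.125, P_s = 73.125, Q = 757.875

The tax drives a wedge P_b - P_s = 30. Substituting P_s = P_b - 30 into supply: Qs = 36 + 7P_b.
Set Qd = Qs: 1686 - 9P_b = 36 + 7P_b, so 1650 = 16P_b and P_b = 103.125.
Then P_s = 103.125 - 30 = 73.125 and Q = 1686 - 9(103.125) = 757.875.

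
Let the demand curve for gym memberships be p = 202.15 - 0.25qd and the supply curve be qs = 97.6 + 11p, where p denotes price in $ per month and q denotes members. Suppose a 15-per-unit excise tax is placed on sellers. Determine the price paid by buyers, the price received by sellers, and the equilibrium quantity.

p_b = 58.4, p_s = 43.4, q = 575

Rewriting in direct form: qd = 808.6 - 4p.
Sellers keep p_s = p_b - 15 per unit, so supply in terms of the buyer price is qs = -67.4 + 11p_b.
Set qd = qs: 808.6 - 4p_b = -67.4 + 11p_b, so 876 = 15p_b and p_b = 58.4.
So p_s = 43.4 and the quantity traded is q = 808.6 - 4(58.4) = 575.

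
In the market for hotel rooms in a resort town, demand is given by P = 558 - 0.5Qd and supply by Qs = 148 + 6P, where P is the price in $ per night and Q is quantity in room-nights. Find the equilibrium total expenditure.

Solving each curve for Q: Qd = 1116 - 2P.
Equating demand and supply, 1116 - 2P = 148 + 6P gives 8P = 968, so P* = 121.
Plugging P* into demand: Q* = 1116 - 2(121) = 874.
Total expenditure = P* × Q* = 121 × 874 = 105754.

Total expenditure = 105754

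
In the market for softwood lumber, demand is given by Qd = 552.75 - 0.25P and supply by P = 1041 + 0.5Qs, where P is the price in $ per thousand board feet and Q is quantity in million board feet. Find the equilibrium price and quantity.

Inverting to quantity form: Qs = -2082 + 2P.
At equilibrium Qd = Qs, so 552.75 - 0.25P = -2082 + 2P; collecting terms, 2634.75 = 2.25P and P* = 1171.
Substitute back: Q* = 552.75 - 0.25(1171) = 260.

P* = 1171, Q* = 260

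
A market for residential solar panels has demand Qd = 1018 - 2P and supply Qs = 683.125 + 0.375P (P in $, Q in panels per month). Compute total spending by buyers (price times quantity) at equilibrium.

At equilibrium Qd = Qs, so 1018 - 2P = 683.125 + 0.375P; collecting terms, 334.875 = 2.375P and P* = 141.
From the demand curve, Q* = 1018 - 2(141) = 736.
Total spending by buyers = P* × Q* = 141 × 736 = 103776.

Total spending by buyers = 103776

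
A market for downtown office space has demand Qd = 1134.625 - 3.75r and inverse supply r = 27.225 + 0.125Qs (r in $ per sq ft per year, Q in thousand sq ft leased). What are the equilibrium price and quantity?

r* = 115.1, Q* = 703

Solving each curve for Q: Qs = -217.8 + 8r.
Equating demand and supply, 1134.625 - 3.75r = -217.8 + 8r gives 11.75r = 1352.425, so r* = 115.1.
Substitute back: Q* = 1134.625 - 3.75(115.1) = 703.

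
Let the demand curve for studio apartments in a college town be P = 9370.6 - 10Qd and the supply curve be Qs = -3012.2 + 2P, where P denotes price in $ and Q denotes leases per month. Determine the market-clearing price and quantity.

Solving each curve for Q: Qd = 937.06 - 0.1P.
At equilibrium Qd = Qs, so 937.06 - 0.1P = -3012.2 + 2P; collecting terms, 3949.26 = 2.1P and P* = 1880.6.
Then Q* = 937.06 - 0.1(1880.6) = 749.

P* = 1880.6, Q* = 749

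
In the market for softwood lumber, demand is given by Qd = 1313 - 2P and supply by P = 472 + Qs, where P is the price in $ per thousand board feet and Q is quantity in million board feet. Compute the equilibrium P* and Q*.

Inverting to quantity form: Qs = -472 + P.
Set Qd = Qs: 1313 - 2P = -472 + P, so 1785 = 3P and P* = 595.
Plugging P* into demand: Q* = 1313 - 2(595) = 123.

P* = 595, Q* = 123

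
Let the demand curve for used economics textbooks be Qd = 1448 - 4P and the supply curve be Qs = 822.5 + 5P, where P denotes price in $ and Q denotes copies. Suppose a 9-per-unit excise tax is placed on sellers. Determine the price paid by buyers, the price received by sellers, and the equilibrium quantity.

P_b = 74.5, P_s = 65.5, Q = 1150

With a tax of 9 on sellers, they supply based on the net price P_s = P_b - 9, so Qs = 777.5 + 5P_b.
Market clearing requires 1448 - 4P_b = 777.5 + 5P_b; hence 670.5 = 9P_b and P_b = 74.5.
Then P_s = 74.5 - 9 = 65.5 and Q = 1448 - 4(74.5) = 1150.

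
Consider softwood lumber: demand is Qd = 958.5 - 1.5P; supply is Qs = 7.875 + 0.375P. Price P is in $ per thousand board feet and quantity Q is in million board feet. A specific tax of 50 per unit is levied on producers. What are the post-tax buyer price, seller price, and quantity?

Producers keep P_s = P_b - 50 per unit, so supply in terms of the buyer price is Qs = -10.875 + 0.375P_b.
Set Qd = Qs: 958.5 - 1.5P_b = -10.875 + 0.375P_b, so 969.375 = 1.875P_b and P_b = 517.
Then P_s = 517 - 50 = 467 and Q = 958.5 - 1.5(517) = 183.

P_b = 517, P_s = 467, Q = 183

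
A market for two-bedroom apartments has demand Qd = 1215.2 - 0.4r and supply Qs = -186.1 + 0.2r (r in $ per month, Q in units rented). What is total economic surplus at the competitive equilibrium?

Equating demand and supply, 1215.2 - 0.4r = -186.1 + 0.2r gives 0.6r = 1401.3, so r* = 2335.5.
Then Q* = 1215.2 - 0.4(2335.5) = 281.
Demand choke price = 3038; supply choke price = 930.5. CS = ½(3038 - 2335.5)(281) = 98701.25; PS = ½(2335.5 - 930.5)(281) = 197402.5. Total surplus = 296103.75.

Total surplus = 296103.75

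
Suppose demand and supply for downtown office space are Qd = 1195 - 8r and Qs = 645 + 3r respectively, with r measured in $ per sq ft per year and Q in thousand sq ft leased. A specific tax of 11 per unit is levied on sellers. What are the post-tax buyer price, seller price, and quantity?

Sellers keep r_s = r_b - 11 per unit, so supply in terms of the buyer price is Qs = 612 + 3r_b.
Set Qd = Qs: 1195 - 8r_b = 612 + 3r_b, so 583 = 11r_b and r_b = 53.
Then r_s = 53 - 11 = 42 and Q = 1195 - 8(53) = 771.

r_b = 53, r_s = 42, Q = 771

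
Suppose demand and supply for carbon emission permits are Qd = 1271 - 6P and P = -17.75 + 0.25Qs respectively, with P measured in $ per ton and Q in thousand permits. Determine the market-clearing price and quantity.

P* = 120, Q* = 551

Solving each curve for Q: Qs = 71 + 4P.
Equating demand and supply, 1271 - 6P = 71 + 4P gives 10P = 1200, so P* = 120.
Substitute back: Q* = 1271 - 6(120) = 551.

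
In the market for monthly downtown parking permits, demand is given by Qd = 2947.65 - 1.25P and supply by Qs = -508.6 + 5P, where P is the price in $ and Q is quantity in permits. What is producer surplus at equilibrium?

Producer surplus = 509134.096

The market clears where 2947.65 - 1.25P = -508.6 + 5P. Rearranging, 6.25P = 3456.25, hence P* = 553.
From the demand curve, Q* = 2947.65 - 1.25(553) = 2256.4.
Supply choke price (Qs = 0): P = 101.72. Producer surplus = ½ × (553 - 101.72) × 2256.4 = 509134.096.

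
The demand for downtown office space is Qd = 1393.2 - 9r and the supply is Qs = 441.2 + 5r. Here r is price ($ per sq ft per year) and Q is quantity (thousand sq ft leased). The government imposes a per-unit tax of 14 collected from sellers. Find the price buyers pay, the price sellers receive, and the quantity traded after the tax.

Sellers keep r_s = r_b - 14 per unit, so supply in terms of the buyer price is Qs = 371.2 + 5r_b.
Set Qd = Qs: 1393.2 - 9r_b = 371.2 + 5r_b, so 1022 = 14r_b and r_b = 73.
Then r_s = 73 - 14 = 59 and Q = 1393.2 - 9(73) = 736.2.

r_b = 73, r_s = 59, Q = 736.2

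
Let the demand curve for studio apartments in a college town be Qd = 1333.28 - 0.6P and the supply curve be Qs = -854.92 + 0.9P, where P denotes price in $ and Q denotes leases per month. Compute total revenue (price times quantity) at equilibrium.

Set Qd = Qs: 1333.28 - 0.6P = -854.92 + 0.9P, so 2188.2 = 1.5P and P* = 1458.8.
Substitute back: Q* = 1333.28 - 0.6(1458.8) = 458.
Total revenue = P* × Q* = 1458.8 × 458 = 668130.4.

Total revenue = 668130.4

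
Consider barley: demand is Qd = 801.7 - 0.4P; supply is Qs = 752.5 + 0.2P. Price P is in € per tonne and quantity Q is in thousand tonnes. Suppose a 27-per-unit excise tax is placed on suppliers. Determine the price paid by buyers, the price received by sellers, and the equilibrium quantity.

P_b = 91, P_s = 64, Q = 765.3

The tax drives a wedge P_b - P_s = 27. Substituting P_s = P_b - 27 into supply: Qs = 747.1 + 0.2P_b.
Market clearing requires 801.7 - 0.4P_b = 747.1 + 0.2P_b; hence 54.6 = 0.6P_b and P_b = 91.
So P_s = 64 and the quantity traded is Q = 801.7 - 0.4(91) = 765.3.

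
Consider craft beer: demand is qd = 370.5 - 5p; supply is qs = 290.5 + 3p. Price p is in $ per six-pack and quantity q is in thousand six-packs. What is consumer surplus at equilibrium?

Consumer surplus = 10272.025

At equilibrium qd = qs, so 370.5 - 5p = 290.5 + 3p; collecting terms, 80 = 8p and p* = 10.
Then q* = 370.5 - 5(10) = 320.5.
Demand choke price (qd = 0): p = 370.5/5 = 74.1. Consumer surplus = ½ × (74.1 - 10) × 320.5 = 10272.025.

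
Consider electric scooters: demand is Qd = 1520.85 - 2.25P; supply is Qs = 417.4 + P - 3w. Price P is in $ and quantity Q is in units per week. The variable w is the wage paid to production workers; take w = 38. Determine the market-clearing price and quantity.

With w = 38, supply is Qs = 303.4 + P.
Set Qd = Qs: 1520.85 - 2.25P = 303.4 + P, so 1217.45 = 3.25P and P* = 374.6.
Plugging P* into demand: Q* = 1520.85 - 2.25(374.6) = 678.

P* = 374.6, Q* = 678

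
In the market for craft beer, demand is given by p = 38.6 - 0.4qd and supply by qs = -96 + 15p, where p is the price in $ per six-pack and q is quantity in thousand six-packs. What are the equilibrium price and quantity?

Inverting to quantity form: qd = 96.5 - 2.5p.
Equating demand and supply, 96.5 - 2.5p = -96 + 15p gives 17.5p = 192.5, so p* = 11.
Plugging p* into demand: q* = 96.5 - 2.5(11) = 69.

p* = 11, q* = 69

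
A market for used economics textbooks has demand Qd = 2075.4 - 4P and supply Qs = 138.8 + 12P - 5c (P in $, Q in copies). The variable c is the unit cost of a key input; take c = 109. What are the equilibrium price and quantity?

P* = 155.1, Q* = 1455

With c = 109, supply is Qs = -406.2 + 12P.
At equilibrium Qd = Qs, so 2075.4 - 4P = -406.2 + 12P; collecting terms, 2481.6 = 16P and P* = 155.1.
Plugging P* into demand: Q* = 2075.4 - 4(155.1) = 1455.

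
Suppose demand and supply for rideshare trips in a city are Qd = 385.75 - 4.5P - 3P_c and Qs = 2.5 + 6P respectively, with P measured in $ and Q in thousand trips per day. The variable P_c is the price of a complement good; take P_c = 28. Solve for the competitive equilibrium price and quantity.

P* = 28.5, Q* = 173.5

With P_c = 28, demand is Qd = 301.75 - 4.5P.
Equating demand and supply, 301.75 - 4.5P = 2.5 + 6P gives 10.5P = 299.25, so P* = 28.5.
Plugging P* into demand: Q* = 301.75 - 4.5(28.5) = 173.5.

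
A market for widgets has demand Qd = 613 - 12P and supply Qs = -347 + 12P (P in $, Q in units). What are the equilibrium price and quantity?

Equating demand and supply, 613 - 12P = -347 + 12P gives 24P = 960, so P* = 40.
From the demand curve, Q* = 613 - 12(40) = 133.

P* = 40, Q* = 133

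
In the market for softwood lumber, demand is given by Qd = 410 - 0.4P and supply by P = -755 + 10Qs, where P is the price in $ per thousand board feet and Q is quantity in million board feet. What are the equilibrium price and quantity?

P* = 669, Q* = 142.4

In direct form, Qs = 75.5 + 0.1P.
At equilibrium Qd = Qs, so 410 - 0.4P = 75.5 + 0.1P; collecting terms, 334.5 = 0.5P and P* = 669.
Plugging P* into demand: Q* = 410 - 0.4(669) = 142.4.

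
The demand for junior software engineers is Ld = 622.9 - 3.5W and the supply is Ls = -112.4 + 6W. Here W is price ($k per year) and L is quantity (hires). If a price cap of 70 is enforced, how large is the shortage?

Shortage = 70.3

With W fixed at 70, quantity demanded is 377.9 and quantity supplied is 307.6.
Shortage = Ld - Ls = 377.9 - 307.6 = 70.3.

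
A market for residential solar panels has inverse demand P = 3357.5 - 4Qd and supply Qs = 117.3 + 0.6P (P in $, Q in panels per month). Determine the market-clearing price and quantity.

P* = 849.5, Q* = 627

Rewriting in direct form: Qd = 839.375 - 0.25P.
The market clears where 839.375 - 0.25P = 117.3 + 0.6P. Rearranging, 0.85P = 722.075, hence P* = 849.5.
Substitute back: Q* = 839.375 - 0.25(849.5) = 627.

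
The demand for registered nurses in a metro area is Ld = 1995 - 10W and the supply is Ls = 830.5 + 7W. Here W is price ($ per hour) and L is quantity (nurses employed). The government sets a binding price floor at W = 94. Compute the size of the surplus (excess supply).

Surplus = 433.5

At W = 94: Ld = 1055 and Ls = 1488.5.
Surplus = Ls - Ld = 1488.5 - 1055 = 433.5.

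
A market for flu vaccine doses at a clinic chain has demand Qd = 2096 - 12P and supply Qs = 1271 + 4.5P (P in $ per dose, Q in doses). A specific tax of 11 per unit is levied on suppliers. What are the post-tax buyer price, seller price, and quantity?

P_b = 53, P_s = 42, Q = 1460

With a tax of 11 on suppliers, they supply based on the net price P_s = P_b - 11, so Qs = 1221.5 + 4.5P_b.
Set Qd = Qs: 2096 - 12P_b = 1221.5 + 4.5P_b, so 874.5 = 16.5P_b and P_b = 53.
So P_s = 42 and the quantity traded is Q = 2096 - 12(53) = 1460.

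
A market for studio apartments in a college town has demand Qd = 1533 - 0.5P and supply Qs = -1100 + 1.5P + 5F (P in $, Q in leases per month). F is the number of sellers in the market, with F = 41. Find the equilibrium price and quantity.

P* = 1214, Q* = 926

With F = 41, supply is Qs = -895 + 1.5P.
The market clears where 1533 - 0.5P = -895 + 1.5P. Rearranging, 2P = 2428, hence P* = 1214.
From the demand curve, Q* = 1533 - 0.5(1214) = 926.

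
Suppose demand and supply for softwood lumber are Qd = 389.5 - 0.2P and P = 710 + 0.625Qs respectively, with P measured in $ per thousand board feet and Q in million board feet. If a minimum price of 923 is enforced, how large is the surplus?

Rewriting in direct form: Qs = -1136 + 1.6P.
Evaluating both curves at the floor price 923 gives Qd = 204.9, Qs = 340.8.
Surplus = Qs - Qd = 340.8 - 204.9 = 135.9.

Surplus = 135.9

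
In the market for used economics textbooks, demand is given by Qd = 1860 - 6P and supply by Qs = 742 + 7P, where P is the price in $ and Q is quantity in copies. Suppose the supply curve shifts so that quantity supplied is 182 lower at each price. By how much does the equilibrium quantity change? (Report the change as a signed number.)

Equating demand and supply, 1860 - 6P = 742 + 7P gives 13P = 1118, so P* = 86.
From the demand curve, Q* = 1860 - 6(86) = 1344.
After the shift, supply is Qs = 560 + 7P.
The new intersection has 1300 = 13P, i.e. P = 100, Q = 1260.
ΔQ = 1260 - 1344 = -84.

ΔQ = -84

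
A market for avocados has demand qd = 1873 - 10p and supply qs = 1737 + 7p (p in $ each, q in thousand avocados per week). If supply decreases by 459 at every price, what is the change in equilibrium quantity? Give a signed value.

Δq = -270

At equilibrium qd = qs, so 1873 - 10p = 1737 + 7p; collecting terms, 136 = 17p and p* = 8.
Substitute back: q* = 1873 - 10(8) = 1793.
After the shift, supply is qs = 1278 + 7p.
The new intersection has 595 = 17p, i.e. p = 35, q = 1523.
Δq = 1523 - 1793 = -270.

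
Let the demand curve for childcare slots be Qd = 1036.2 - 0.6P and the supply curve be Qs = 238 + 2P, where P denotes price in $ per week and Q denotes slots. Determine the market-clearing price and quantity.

Equating demand and supply, 1036.2 - 0.6P = 238 + 2P gives 2.6P = 798.2, so P* = 307.
Substitute back: Q* = 1036.2 - 0.6(307) = 852.

P* = 307, Q* = 852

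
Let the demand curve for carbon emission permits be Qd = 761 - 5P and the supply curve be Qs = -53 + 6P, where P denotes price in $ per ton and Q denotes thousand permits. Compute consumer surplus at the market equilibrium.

Set Qd = Qs: 761 - 5P = -53 + 6P, so 814 = 11P and P* = 74.
From the demand curve, Q* = 761 - 5(74) = 391.
Demand choke price (Qd = 0): P = 761/5 = 152.2. Consumer surplus = ½ × (152.2 - 74) × 391 = 15288.1.

Consumer surplus = 15288.1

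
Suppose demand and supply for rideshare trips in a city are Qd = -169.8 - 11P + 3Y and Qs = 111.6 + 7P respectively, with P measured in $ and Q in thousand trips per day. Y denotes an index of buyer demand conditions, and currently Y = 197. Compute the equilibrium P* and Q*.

P* = 17.2, Q* = 232

With Y = 197, demand is Qd = 421.2 - 11P.
At equilibrium Qd = Qs, so 421.2 - 11P = 111.6 + 7P; collecting terms, 309.6 = 18P and P* = 17.2.
Then Q* = 421.2 - 11(17.2) = 232.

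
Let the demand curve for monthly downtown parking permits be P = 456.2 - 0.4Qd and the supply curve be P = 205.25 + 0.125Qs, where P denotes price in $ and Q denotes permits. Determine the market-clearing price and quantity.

P* = 265, Q* = 478

In direct form, Qd = 1140.5 - 2.5P and Qs = -1642 + 8P.
At equilibrium Qd = Qs, so 1140.5 - 2.5P = -1642 + 8P; collecting terms, 2782.5 = 10.5P and P* = 265.
Plugging P* into demand: Q* = 1140.5 - 2.5(265) = 478.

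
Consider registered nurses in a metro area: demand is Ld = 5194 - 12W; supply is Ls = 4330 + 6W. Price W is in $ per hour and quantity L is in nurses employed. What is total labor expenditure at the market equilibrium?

At equilibrium Ld = Ls, so 5194 - 12W = 4330 + 6W; collecting terms, 864 = 18W and W* = 48.
Substitute back: L* = 5194 - 12(48) = 4618.
Total labor expenditure = W* × L* = 48 × 4618 = 221664.

Total labor expenditure = 221664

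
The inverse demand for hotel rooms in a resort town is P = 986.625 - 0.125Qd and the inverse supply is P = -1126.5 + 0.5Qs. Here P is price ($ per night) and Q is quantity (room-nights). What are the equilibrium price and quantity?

Inverting to quantity form: Qd = 7893 - 8P and Qs = 2253 + 2P.
Equating demand and supply, 7893 - 8P = 2253 + 2P gives 10P = 5640, so P* = 564.
Plugging P* into demand: Q* = 7893 - 8(564) = 3381.

P* = 564, Q* = 3381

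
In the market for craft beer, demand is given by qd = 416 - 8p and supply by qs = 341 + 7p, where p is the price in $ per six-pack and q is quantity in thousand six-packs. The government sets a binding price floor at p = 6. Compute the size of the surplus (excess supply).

With p fixed at 6, quantity demanded is 368 and quantity supplied is 383.
Surplus = qs - qd = 383 - 368 = 15.

Surplus = 15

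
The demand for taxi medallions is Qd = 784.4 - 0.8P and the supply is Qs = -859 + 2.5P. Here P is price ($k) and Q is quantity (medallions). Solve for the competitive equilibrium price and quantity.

P* = 498, Q* = 386

At equilibrium Qd = Qs, so 784.4 - 0.8P = -859 + 2.5P; collecting terms, 1643.4 = 3.3P and P* = 498.
Plugging P* into demand: Q* = 784.4 - 0.8(498) = 386.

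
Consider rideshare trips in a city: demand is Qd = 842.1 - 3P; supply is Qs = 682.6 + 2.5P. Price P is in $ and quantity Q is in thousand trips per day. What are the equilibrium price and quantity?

Equating demand and supply, 842.1 - 3P = 682.6 + 2.5P gives 5.5P = 159.5, so P* = 29.
Substitute back: Q* = 842.1 - 3(29) = 755.1.

P* = 29, Q* = 755.1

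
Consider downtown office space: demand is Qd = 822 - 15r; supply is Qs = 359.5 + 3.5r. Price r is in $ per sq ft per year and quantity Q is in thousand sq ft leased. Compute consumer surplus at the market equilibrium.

Consumer surplus = 6660.3

At equilibrium Qd = Qs, so 822 - 15r = 359.5 + 3.5r; collecting terms, 462.5 = 18.5r and r* = 25.
From the demand curve, Q* = 822 - 15(25) = 447.
Demand choke price (Qd = 0): r = 822/15 = 54.8. Consumer surplus = ½ × (54.8 - 25) × 447 = 6660.3.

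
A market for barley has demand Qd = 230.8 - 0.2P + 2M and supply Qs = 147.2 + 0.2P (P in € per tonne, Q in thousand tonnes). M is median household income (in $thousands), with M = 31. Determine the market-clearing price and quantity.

With M = 31, demand is Qd = 292.8 - 0.2P.
The market clears where 292.8 - 0.2P = 147.2 + 0.2P. Rearranging, 0.4P = 145.6, hence P* = 364.
Substitute back: Q* = 292.8 - 0.2(364) = 220.

P* = 364, Q* = 220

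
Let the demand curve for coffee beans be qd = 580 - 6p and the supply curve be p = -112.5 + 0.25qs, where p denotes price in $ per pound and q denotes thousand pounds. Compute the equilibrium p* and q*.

p* = 13, q* = 502

In direct form, qs = 450 + 4p.
Equating demand and supply, 580 - 6p = 450 + 4p gives 10p = 130, so p* = 13.
Then q* = 580 - 6(13) = 502.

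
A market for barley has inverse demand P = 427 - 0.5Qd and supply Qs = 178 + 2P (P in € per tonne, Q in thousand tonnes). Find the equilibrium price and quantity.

P* = 169, Q* = 516

In direct form, Qd = 854 - 2P.
Set Qd = Qs: 854 - 2P = 178 + 2P, so 676 = 4P and P* = 169.
Plugging P* into demand: Q* = 854 - 2(169) = 516.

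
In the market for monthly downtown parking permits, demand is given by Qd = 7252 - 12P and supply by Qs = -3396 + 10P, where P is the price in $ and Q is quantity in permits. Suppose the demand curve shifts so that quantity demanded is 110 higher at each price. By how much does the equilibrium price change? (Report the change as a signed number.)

Set Qd = Qs: 7252 - 12P = -3396 + 10P, so 10648 = 22P and P* = 484.
Then Q* = 7252 - 12(484) = 1444.
After the shift, demand is Qd = 7362 - 12P.
Re-solving, 22P = 10758 gives P = 489 and Q = 1494.
ΔP = 489 - 484 = 5.

ΔP = 5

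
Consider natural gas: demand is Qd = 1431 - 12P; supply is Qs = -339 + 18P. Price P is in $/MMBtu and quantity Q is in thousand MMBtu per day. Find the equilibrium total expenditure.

At equilibrium Qd = Qs, so 1431 - 12P = -339 + 18P; collecting terms, 1770 = 30P and P* = 59.
Substitute back: Q* = 1431 - 12(59) = 723.
Total expenditure = P* × Q* = 59 × 723 = 42657.

Total expenditure = 42657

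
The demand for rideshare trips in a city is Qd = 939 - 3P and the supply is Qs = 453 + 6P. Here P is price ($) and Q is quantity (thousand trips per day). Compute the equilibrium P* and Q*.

P* = 54, Q* = 777

Equating demand and supply, 939 - 3P = 453 + 6P gives 9P = 486, so P* = 54.
Then Q* = 939 - 3(54) = 777.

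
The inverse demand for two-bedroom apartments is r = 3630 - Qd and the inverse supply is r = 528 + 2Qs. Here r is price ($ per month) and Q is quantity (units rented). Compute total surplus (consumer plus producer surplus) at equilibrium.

In direct form, Qd = 3630 - r and Qs = -264 + 0.5r.
Equating demand and supply, 3630 - r = -264 + 0.5r gives 1.5r = 3894, so r* = 2596.
Then Q* = 3630 - 2596 = 1034.
Demand choke price = 3630; supply choke price = 528. CS = ½(3630 - 2596)(1034) = 534578; PS = ½(2596 - 528)(1034) = 1069156. Total surplus = 1603734.

Total surplus = 1603734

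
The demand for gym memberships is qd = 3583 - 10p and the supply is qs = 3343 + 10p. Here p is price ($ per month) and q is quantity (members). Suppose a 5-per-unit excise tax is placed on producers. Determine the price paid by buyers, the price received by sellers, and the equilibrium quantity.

Producers keep p_s = p_b - 5 per unit, so supply in terms of the buyer price is qs = 3293 + 10p_b.
Equate demand and the shifted supply: 3583 - 10p_b = 3293 + 10p_b, giving 20p_b = 290, so p_b = 14.5.
Then p_s = 14.5 - 5 = 9.5 and q = 3583 - 10(14.5) = 3438.

p_b = 14.5, p_s = 9.5, q = 3438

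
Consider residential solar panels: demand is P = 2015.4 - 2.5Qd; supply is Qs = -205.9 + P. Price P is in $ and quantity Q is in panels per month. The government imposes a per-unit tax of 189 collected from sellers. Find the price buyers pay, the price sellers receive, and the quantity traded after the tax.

In direct form, Qd = 806.16 - 0.4P.
Sellers keep P_s = P_b - 189 per unit, so supply in terms of the buyer price is Qs = -394.9 + P_b.
Equate demand and the shifted supply: 806.16 - 0.4P_b = -394.9 + P_b, giving 1.4P_b = 1201.06, so P_b = 857.9.
So P_s = 668.9 and the quantity traded is Q = 806.16 - 0.4(857.9) = 463.

P_b = 857.9, P_s = 668.9, Q = 463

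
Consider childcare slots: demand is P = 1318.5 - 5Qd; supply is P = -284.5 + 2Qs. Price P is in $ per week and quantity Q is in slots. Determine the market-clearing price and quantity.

Rewriting in direct form: Qd = 263.7 - 0.2P and Qs = 142.25 + 0.5P.
At equilibrium Qd = Qs, so 263.7 - 0.2P = 142.25 + 0.5P; collecting terms, 121.45 = 0.7P and P* = 173.5.
From the demand curve, Q* = 263.7 - 0.2(173.5) = 229.

P* = 173.5, Q* = 229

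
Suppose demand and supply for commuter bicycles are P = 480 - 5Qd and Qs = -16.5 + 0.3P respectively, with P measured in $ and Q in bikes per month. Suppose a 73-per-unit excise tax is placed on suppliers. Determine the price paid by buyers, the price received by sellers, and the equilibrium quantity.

P_b = 268.8, P_s = 195.8, Q = 42.24

Solving each curve for Q: Qd = 96 - 0.2P.
The tax drives a wedge P_b - P_s = 73. Substituting P_s = P_b - 73 into supply: Qs = -38.4 + 0.3P_b.
Equate demand and the shifted supply: 96 - 0.2P_b = -38.4 + 0.3P_b, giving 0.5P_b = 134.4, so P_b = 268.8.
Then P_s = 268.8 - 73 = 195.8 and Q = 96 - 0.2(268.8) = 42.24.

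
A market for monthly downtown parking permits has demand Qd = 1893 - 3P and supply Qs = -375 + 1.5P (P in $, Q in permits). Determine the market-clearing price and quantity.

P* = 504, Q* = 381

The market clears where 1893 - 3P = -375 + 1.5P. Rearranging, 4.5P = 2268, hence P* = 504.
From the demand curve, Q* = 1893 - 3(504) = 381.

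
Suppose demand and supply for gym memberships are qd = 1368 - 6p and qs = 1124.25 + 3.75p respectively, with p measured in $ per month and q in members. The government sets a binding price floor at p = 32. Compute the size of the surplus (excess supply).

Surplus = 68.25

With p fixed at 32, quantity demanded is 1176 and quantity supplied is 1244.25.
Surplus = qs - qd = 1244.25 - 1176 = 68.25.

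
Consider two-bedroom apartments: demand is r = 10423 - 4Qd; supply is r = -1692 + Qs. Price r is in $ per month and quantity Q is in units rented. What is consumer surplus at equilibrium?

Inverting to quantity form: Qd = 2605.75 - 0.25r and Qs = 1692 + r.
Set Qd = Qs: 2605.75 - 0.25r = 1692 + r, so 913.75 = 1.25r and r* = 731.
Substitute back: Q* = 2605.75 - 0.25(731) = 2423.
Demand choke price (Qd = 0): r = 2605.75/0.25 = 10423. Consumer surplus = ½ × (10423 - 731) × 2423 = 11741858.

Consumer surplus = 11741858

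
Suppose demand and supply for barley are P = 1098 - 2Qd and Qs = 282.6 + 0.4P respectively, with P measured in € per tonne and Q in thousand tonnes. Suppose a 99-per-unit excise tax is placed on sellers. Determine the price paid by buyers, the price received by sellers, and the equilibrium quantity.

P_b = 340, P_s = 241, Q = 379

In direct form, Qd = 549 - 0.5P.
Sellers keep P_s = P_b - 99 per unit, so supply in terms of the buyer price is Qs = 243 + 0.4P_b.
Market clearing requires 549 - 0.5P_b = 243 + 0.4P_b; hence 306 = 0.9P_b and P_b = 340.
Then P_s = 340 - 99 = 241 and Q = 549 - 0.5(340) = 379.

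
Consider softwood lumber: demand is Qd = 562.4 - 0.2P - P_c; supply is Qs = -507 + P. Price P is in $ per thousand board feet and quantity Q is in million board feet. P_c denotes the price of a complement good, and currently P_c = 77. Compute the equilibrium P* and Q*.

With P_c = 77, demand is Qd = 485.4 - 0.2P.
Set Qd = Qs: 485.4 - 0.2P = -507 + P, so 992.4 = 1.2P and P* = 827.
Then Q* = 485.4 - 0.2(827) = 320.

P* = 827, Q* = 320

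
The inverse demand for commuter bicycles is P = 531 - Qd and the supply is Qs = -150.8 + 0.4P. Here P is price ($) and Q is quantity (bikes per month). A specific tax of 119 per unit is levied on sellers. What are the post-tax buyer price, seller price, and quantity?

P_b = 521, P_s = 402, Q = 10

Solving each curve for Q: Qd = 531 - P.
Sellers keep P_s = P_b - 119 per unit, so supply in terms of the buyer price is Qs = -198.4 + 0.4P_b.
Set Qd = Qs: 531 - P_b = -198.4 + 0.4P_b, so 729.4 = 1.4P_b and P_b = 521.
So P_s = 402 and the quantity traded is Q = 531 - 521 = 10.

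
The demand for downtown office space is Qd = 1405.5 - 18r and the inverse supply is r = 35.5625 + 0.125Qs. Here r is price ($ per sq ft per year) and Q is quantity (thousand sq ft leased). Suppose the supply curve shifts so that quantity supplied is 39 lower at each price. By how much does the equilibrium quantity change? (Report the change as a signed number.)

ΔQ = -27

Inverting to quantity form: Qs = -284.5 + 8r.
Equating demand and supply, 1405.5 - 18r = -284.5 + 8r gives 26r = 1690, so r* = 65.
Substitute back: Q* = 1405.5 - 18(65) = 235.5.
After the shift, supply is Qs = -323.5 + 8r.
New equilibrium: 1729 = 26r, so r = 66.5 and Q = 208.5.
ΔQ = 208.5 - 235.5 = -27.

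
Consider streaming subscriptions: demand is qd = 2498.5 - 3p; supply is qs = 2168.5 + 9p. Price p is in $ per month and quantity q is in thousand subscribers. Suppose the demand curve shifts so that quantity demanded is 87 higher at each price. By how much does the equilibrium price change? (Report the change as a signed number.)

Δp = 7.25

At equilibrium qd = qs, so 2498.5 - 3p = 2168.5 + 9p; collecting terms, 330 = 12p and p* = 27.5.
Substitute back: q* = 2498.5 - 3(27.5) = 2416.
After the shift, demand is qd = 2585.5 - 3p.
Re-solving, 12p = 417 gives p = 34.75 and q = 2481.25.
Δp = 34.75 - 27.5 = 7.25.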